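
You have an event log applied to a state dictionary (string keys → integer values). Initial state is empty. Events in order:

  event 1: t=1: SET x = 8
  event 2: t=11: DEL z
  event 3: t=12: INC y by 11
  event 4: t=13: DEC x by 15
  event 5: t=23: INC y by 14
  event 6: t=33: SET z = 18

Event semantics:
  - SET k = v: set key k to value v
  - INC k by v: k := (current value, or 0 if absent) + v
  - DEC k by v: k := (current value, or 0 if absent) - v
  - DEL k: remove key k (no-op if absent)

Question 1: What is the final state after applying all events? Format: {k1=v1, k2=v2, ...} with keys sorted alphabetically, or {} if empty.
Answer: {x=-7, y=25, z=18}

Derivation:
  after event 1 (t=1: SET x = 8): {x=8}
  after event 2 (t=11: DEL z): {x=8}
  after event 3 (t=12: INC y by 11): {x=8, y=11}
  after event 4 (t=13: DEC x by 15): {x=-7, y=11}
  after event 5 (t=23: INC y by 14): {x=-7, y=25}
  after event 6 (t=33: SET z = 18): {x=-7, y=25, z=18}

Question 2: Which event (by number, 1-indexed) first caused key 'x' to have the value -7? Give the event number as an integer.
Answer: 4

Derivation:
Looking for first event where x becomes -7:
  event 1: x = 8
  event 2: x = 8
  event 3: x = 8
  event 4: x 8 -> -7  <-- first match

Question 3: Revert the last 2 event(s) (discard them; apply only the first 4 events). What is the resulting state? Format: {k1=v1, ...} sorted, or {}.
Answer: {x=-7, y=11}

Derivation:
Keep first 4 events (discard last 2):
  after event 1 (t=1: SET x = 8): {x=8}
  after event 2 (t=11: DEL z): {x=8}
  after event 3 (t=12: INC y by 11): {x=8, y=11}
  after event 4 (t=13: DEC x by 15): {x=-7, y=11}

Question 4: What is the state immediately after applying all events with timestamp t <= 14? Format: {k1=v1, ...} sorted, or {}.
Answer: {x=-7, y=11}

Derivation:
Apply events with t <= 14 (4 events):
  after event 1 (t=1: SET x = 8): {x=8}
  after event 2 (t=11: DEL z): {x=8}
  after event 3 (t=12: INC y by 11): {x=8, y=11}
  after event 4 (t=13: DEC x by 15): {x=-7, y=11}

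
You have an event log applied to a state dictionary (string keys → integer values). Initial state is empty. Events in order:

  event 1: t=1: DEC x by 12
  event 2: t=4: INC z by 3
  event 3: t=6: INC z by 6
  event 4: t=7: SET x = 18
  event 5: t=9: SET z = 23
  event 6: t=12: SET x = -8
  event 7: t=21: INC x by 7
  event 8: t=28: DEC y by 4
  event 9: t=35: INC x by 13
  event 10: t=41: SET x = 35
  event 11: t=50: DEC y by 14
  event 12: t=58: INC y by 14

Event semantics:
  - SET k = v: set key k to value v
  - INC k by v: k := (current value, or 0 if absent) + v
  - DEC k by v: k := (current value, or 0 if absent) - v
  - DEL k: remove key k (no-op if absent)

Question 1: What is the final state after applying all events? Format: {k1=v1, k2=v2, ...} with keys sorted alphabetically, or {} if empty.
Answer: {x=35, y=-4, z=23}

Derivation:
  after event 1 (t=1: DEC x by 12): {x=-12}
  after event 2 (t=4: INC z by 3): {x=-12, z=3}
  after event 3 (t=6: INC z by 6): {x=-12, z=9}
  after event 4 (t=7: SET x = 18): {x=18, z=9}
  after event 5 (t=9: SET z = 23): {x=18, z=23}
  after event 6 (t=12: SET x = -8): {x=-8, z=23}
  after event 7 (t=21: INC x by 7): {x=-1, z=23}
  after event 8 (t=28: DEC y by 4): {x=-1, y=-4, z=23}
  after event 9 (t=35: INC x by 13): {x=12, y=-4, z=23}
  after event 10 (t=41: SET x = 35): {x=35, y=-4, z=23}
  after event 11 (t=50: DEC y by 14): {x=35, y=-18, z=23}
  after event 12 (t=58: INC y by 14): {x=35, y=-4, z=23}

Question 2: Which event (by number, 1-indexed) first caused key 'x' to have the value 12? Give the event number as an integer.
Answer: 9

Derivation:
Looking for first event where x becomes 12:
  event 1: x = -12
  event 2: x = -12
  event 3: x = -12
  event 4: x = 18
  event 5: x = 18
  event 6: x = -8
  event 7: x = -1
  event 8: x = -1
  event 9: x -1 -> 12  <-- first match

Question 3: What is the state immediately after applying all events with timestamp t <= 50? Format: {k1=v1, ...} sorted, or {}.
Answer: {x=35, y=-18, z=23}

Derivation:
Apply events with t <= 50 (11 events):
  after event 1 (t=1: DEC x by 12): {x=-12}
  after event 2 (t=4: INC z by 3): {x=-12, z=3}
  after event 3 (t=6: INC z by 6): {x=-12, z=9}
  after event 4 (t=7: SET x = 18): {x=18, z=9}
  after event 5 (t=9: SET z = 23): {x=18, z=23}
  after event 6 (t=12: SET x = -8): {x=-8, z=23}
  after event 7 (t=21: INC x by 7): {x=-1, z=23}
  after event 8 (t=28: DEC y by 4): {x=-1, y=-4, z=23}
  after event 9 (t=35: INC x by 13): {x=12, y=-4, z=23}
  after event 10 (t=41: SET x = 35): {x=35, y=-4, z=23}
  after event 11 (t=50: DEC y by 14): {x=35, y=-18, z=23}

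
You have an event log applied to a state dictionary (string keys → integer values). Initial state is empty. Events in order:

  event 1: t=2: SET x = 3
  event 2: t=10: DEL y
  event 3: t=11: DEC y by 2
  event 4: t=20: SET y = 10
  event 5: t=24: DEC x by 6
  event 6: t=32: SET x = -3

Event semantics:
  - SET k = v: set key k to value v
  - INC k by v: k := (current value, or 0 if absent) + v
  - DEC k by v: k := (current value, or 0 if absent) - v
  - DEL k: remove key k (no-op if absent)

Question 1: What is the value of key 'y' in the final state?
Answer: 10

Derivation:
Track key 'y' through all 6 events:
  event 1 (t=2: SET x = 3): y unchanged
  event 2 (t=10: DEL y): y (absent) -> (absent)
  event 3 (t=11: DEC y by 2): y (absent) -> -2
  event 4 (t=20: SET y = 10): y -2 -> 10
  event 5 (t=24: DEC x by 6): y unchanged
  event 6 (t=32: SET x = -3): y unchanged
Final: y = 10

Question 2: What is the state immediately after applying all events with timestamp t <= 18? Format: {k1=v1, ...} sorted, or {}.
Apply events with t <= 18 (3 events):
  after event 1 (t=2: SET x = 3): {x=3}
  after event 2 (t=10: DEL y): {x=3}
  after event 3 (t=11: DEC y by 2): {x=3, y=-2}

Answer: {x=3, y=-2}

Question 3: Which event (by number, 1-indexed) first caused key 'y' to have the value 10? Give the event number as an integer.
Answer: 4

Derivation:
Looking for first event where y becomes 10:
  event 3: y = -2
  event 4: y -2 -> 10  <-- first match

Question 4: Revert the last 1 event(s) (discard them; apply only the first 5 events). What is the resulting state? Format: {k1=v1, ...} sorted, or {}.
Answer: {x=-3, y=10}

Derivation:
Keep first 5 events (discard last 1):
  after event 1 (t=2: SET x = 3): {x=3}
  after event 2 (t=10: DEL y): {x=3}
  after event 3 (t=11: DEC y by 2): {x=3, y=-2}
  after event 4 (t=20: SET y = 10): {x=3, y=10}
  after event 5 (t=24: DEC x by 6): {x=-3, y=10}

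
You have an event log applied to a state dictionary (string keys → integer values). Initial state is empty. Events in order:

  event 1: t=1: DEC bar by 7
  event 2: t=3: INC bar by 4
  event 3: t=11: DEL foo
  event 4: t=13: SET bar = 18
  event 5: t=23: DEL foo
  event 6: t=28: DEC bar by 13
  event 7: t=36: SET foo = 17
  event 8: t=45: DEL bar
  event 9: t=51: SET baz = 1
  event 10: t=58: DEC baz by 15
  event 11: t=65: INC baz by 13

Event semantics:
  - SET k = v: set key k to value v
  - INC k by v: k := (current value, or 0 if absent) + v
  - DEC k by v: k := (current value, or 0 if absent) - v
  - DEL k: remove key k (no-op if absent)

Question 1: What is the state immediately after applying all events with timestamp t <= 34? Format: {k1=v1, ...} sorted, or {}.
Answer: {bar=5}

Derivation:
Apply events with t <= 34 (6 events):
  after event 1 (t=1: DEC bar by 7): {bar=-7}
  after event 2 (t=3: INC bar by 4): {bar=-3}
  after event 3 (t=11: DEL foo): {bar=-3}
  after event 4 (t=13: SET bar = 18): {bar=18}
  after event 5 (t=23: DEL foo): {bar=18}
  after event 6 (t=28: DEC bar by 13): {bar=5}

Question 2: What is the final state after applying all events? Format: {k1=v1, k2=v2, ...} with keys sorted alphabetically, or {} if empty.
  after event 1 (t=1: DEC bar by 7): {bar=-7}
  after event 2 (t=3: INC bar by 4): {bar=-3}
  after event 3 (t=11: DEL foo): {bar=-3}
  after event 4 (t=13: SET bar = 18): {bar=18}
  after event 5 (t=23: DEL foo): {bar=18}
  after event 6 (t=28: DEC bar by 13): {bar=5}
  after event 7 (t=36: SET foo = 17): {bar=5, foo=17}
  after event 8 (t=45: DEL bar): {foo=17}
  after event 9 (t=51: SET baz = 1): {baz=1, foo=17}
  after event 10 (t=58: DEC baz by 15): {baz=-14, foo=17}
  after event 11 (t=65: INC baz by 13): {baz=-1, foo=17}

Answer: {baz=-1, foo=17}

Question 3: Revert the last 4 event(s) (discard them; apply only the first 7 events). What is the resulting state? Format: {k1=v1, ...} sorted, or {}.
Answer: {bar=5, foo=17}

Derivation:
Keep first 7 events (discard last 4):
  after event 1 (t=1: DEC bar by 7): {bar=-7}
  after event 2 (t=3: INC bar by 4): {bar=-3}
  after event 3 (t=11: DEL foo): {bar=-3}
  after event 4 (t=13: SET bar = 18): {bar=18}
  after event 5 (t=23: DEL foo): {bar=18}
  after event 6 (t=28: DEC bar by 13): {bar=5}
  after event 7 (t=36: SET foo = 17): {bar=5, foo=17}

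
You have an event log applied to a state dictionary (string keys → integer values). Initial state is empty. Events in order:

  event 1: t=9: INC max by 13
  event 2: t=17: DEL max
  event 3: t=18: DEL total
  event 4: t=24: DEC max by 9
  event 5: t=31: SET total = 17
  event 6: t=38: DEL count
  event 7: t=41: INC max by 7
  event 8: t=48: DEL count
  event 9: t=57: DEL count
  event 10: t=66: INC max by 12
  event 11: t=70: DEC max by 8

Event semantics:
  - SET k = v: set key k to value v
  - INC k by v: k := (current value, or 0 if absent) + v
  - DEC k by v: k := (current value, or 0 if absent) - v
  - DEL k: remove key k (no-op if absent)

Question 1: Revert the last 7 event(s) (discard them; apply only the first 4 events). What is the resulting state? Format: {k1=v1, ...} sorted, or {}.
Keep first 4 events (discard last 7):
  after event 1 (t=9: INC max by 13): {max=13}
  after event 2 (t=17: DEL max): {}
  after event 3 (t=18: DEL total): {}
  after event 4 (t=24: DEC max by 9): {max=-9}

Answer: {max=-9}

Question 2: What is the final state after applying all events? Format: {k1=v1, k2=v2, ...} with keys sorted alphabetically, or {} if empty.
  after event 1 (t=9: INC max by 13): {max=13}
  after event 2 (t=17: DEL max): {}
  after event 3 (t=18: DEL total): {}
  after event 4 (t=24: DEC max by 9): {max=-9}
  after event 5 (t=31: SET total = 17): {max=-9, total=17}
  after event 6 (t=38: DEL count): {max=-9, total=17}
  after event 7 (t=41: INC max by 7): {max=-2, total=17}
  after event 8 (t=48: DEL count): {max=-2, total=17}
  after event 9 (t=57: DEL count): {max=-2, total=17}
  after event 10 (t=66: INC max by 12): {max=10, total=17}
  after event 11 (t=70: DEC max by 8): {max=2, total=17}

Answer: {max=2, total=17}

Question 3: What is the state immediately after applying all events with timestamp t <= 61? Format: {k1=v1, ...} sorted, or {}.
Apply events with t <= 61 (9 events):
  after event 1 (t=9: INC max by 13): {max=13}
  after event 2 (t=17: DEL max): {}
  after event 3 (t=18: DEL total): {}
  after event 4 (t=24: DEC max by 9): {max=-9}
  after event 5 (t=31: SET total = 17): {max=-9, total=17}
  after event 6 (t=38: DEL count): {max=-9, total=17}
  after event 7 (t=41: INC max by 7): {max=-2, total=17}
  after event 8 (t=48: DEL count): {max=-2, total=17}
  after event 9 (t=57: DEL count): {max=-2, total=17}

Answer: {max=-2, total=17}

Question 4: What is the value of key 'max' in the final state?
Track key 'max' through all 11 events:
  event 1 (t=9: INC max by 13): max (absent) -> 13
  event 2 (t=17: DEL max): max 13 -> (absent)
  event 3 (t=18: DEL total): max unchanged
  event 4 (t=24: DEC max by 9): max (absent) -> -9
  event 5 (t=31: SET total = 17): max unchanged
  event 6 (t=38: DEL count): max unchanged
  event 7 (t=41: INC max by 7): max -9 -> -2
  event 8 (t=48: DEL count): max unchanged
  event 9 (t=57: DEL count): max unchanged
  event 10 (t=66: INC max by 12): max -2 -> 10
  event 11 (t=70: DEC max by 8): max 10 -> 2
Final: max = 2

Answer: 2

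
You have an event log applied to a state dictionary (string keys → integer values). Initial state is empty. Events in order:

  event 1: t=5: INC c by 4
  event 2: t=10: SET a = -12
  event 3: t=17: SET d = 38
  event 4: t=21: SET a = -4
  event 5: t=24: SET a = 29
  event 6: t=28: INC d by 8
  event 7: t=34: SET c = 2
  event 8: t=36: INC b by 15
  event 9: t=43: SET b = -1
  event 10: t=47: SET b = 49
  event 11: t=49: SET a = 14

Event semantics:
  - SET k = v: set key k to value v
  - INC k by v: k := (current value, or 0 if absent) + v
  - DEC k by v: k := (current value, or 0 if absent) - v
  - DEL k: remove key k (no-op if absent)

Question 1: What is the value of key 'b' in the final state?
Track key 'b' through all 11 events:
  event 1 (t=5: INC c by 4): b unchanged
  event 2 (t=10: SET a = -12): b unchanged
  event 3 (t=17: SET d = 38): b unchanged
  event 4 (t=21: SET a = -4): b unchanged
  event 5 (t=24: SET a = 29): b unchanged
  event 6 (t=28: INC d by 8): b unchanged
  event 7 (t=34: SET c = 2): b unchanged
  event 8 (t=36: INC b by 15): b (absent) -> 15
  event 9 (t=43: SET b = -1): b 15 -> -1
  event 10 (t=47: SET b = 49): b -1 -> 49
  event 11 (t=49: SET a = 14): b unchanged
Final: b = 49

Answer: 49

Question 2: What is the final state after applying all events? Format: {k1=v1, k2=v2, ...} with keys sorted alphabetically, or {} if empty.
  after event 1 (t=5: INC c by 4): {c=4}
  after event 2 (t=10: SET a = -12): {a=-12, c=4}
  after event 3 (t=17: SET d = 38): {a=-12, c=4, d=38}
  after event 4 (t=21: SET a = -4): {a=-4, c=4, d=38}
  after event 5 (t=24: SET a = 29): {a=29, c=4, d=38}
  after event 6 (t=28: INC d by 8): {a=29, c=4, d=46}
  after event 7 (t=34: SET c = 2): {a=29, c=2, d=46}
  after event 8 (t=36: INC b by 15): {a=29, b=15, c=2, d=46}
  after event 9 (t=43: SET b = -1): {a=29, b=-1, c=2, d=46}
  after event 10 (t=47: SET b = 49): {a=29, b=49, c=2, d=46}
  after event 11 (t=49: SET a = 14): {a=14, b=49, c=2, d=46}

Answer: {a=14, b=49, c=2, d=46}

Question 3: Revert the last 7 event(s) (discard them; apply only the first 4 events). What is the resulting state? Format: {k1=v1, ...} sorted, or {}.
Keep first 4 events (discard last 7):
  after event 1 (t=5: INC c by 4): {c=4}
  after event 2 (t=10: SET a = -12): {a=-12, c=4}
  after event 3 (t=17: SET d = 38): {a=-12, c=4, d=38}
  after event 4 (t=21: SET a = -4): {a=-4, c=4, d=38}

Answer: {a=-4, c=4, d=38}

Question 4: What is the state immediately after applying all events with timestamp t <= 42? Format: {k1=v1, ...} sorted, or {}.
Answer: {a=29, b=15, c=2, d=46}

Derivation:
Apply events with t <= 42 (8 events):
  after event 1 (t=5: INC c by 4): {c=4}
  after event 2 (t=10: SET a = -12): {a=-12, c=4}
  after event 3 (t=17: SET d = 38): {a=-12, c=4, d=38}
  after event 4 (t=21: SET a = -4): {a=-4, c=4, d=38}
  after event 5 (t=24: SET a = 29): {a=29, c=4, d=38}
  after event 6 (t=28: INC d by 8): {a=29, c=4, d=46}
  after event 7 (t=34: SET c = 2): {a=29, c=2, d=46}
  after event 8 (t=36: INC b by 15): {a=29, b=15, c=2, d=46}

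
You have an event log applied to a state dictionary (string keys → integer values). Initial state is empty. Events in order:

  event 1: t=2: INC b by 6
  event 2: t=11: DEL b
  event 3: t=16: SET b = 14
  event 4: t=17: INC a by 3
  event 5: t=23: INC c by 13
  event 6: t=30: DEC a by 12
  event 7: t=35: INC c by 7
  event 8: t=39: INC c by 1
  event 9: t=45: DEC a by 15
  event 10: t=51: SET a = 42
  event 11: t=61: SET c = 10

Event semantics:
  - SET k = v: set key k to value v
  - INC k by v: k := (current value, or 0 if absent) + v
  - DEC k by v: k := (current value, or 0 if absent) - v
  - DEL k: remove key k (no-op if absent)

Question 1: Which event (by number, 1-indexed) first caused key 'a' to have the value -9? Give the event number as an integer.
Answer: 6

Derivation:
Looking for first event where a becomes -9:
  event 4: a = 3
  event 5: a = 3
  event 6: a 3 -> -9  <-- first match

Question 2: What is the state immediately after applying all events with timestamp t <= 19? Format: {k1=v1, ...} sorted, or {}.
Answer: {a=3, b=14}

Derivation:
Apply events with t <= 19 (4 events):
  after event 1 (t=2: INC b by 6): {b=6}
  after event 2 (t=11: DEL b): {}
  after event 3 (t=16: SET b = 14): {b=14}
  after event 4 (t=17: INC a by 3): {a=3, b=14}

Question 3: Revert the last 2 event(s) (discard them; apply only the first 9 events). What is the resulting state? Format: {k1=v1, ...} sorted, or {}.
Keep first 9 events (discard last 2):
  after event 1 (t=2: INC b by 6): {b=6}
  after event 2 (t=11: DEL b): {}
  after event 3 (t=16: SET b = 14): {b=14}
  after event 4 (t=17: INC a by 3): {a=3, b=14}
  after event 5 (t=23: INC c by 13): {a=3, b=14, c=13}
  after event 6 (t=30: DEC a by 12): {a=-9, b=14, c=13}
  after event 7 (t=35: INC c by 7): {a=-9, b=14, c=20}
  after event 8 (t=39: INC c by 1): {a=-9, b=14, c=21}
  after event 9 (t=45: DEC a by 15): {a=-24, b=14, c=21}

Answer: {a=-24, b=14, c=21}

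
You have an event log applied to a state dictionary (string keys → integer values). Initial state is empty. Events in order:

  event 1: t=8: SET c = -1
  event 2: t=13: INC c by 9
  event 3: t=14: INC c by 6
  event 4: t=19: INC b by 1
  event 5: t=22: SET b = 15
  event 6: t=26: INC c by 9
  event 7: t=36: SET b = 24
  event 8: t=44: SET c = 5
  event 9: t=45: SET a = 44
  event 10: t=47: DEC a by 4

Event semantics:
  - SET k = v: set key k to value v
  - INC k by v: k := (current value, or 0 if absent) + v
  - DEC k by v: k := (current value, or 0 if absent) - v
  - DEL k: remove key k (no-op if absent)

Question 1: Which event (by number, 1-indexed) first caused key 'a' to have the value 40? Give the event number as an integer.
Looking for first event where a becomes 40:
  event 9: a = 44
  event 10: a 44 -> 40  <-- first match

Answer: 10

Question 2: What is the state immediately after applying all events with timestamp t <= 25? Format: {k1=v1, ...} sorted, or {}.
Answer: {b=15, c=14}

Derivation:
Apply events with t <= 25 (5 events):
  after event 1 (t=8: SET c = -1): {c=-1}
  after event 2 (t=13: INC c by 9): {c=8}
  after event 3 (t=14: INC c by 6): {c=14}
  after event 4 (t=19: INC b by 1): {b=1, c=14}
  after event 5 (t=22: SET b = 15): {b=15, c=14}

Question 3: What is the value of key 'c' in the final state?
Track key 'c' through all 10 events:
  event 1 (t=8: SET c = -1): c (absent) -> -1
  event 2 (t=13: INC c by 9): c -1 -> 8
  event 3 (t=14: INC c by 6): c 8 -> 14
  event 4 (t=19: INC b by 1): c unchanged
  event 5 (t=22: SET b = 15): c unchanged
  event 6 (t=26: INC c by 9): c 14 -> 23
  event 7 (t=36: SET b = 24): c unchanged
  event 8 (t=44: SET c = 5): c 23 -> 5
  event 9 (t=45: SET a = 44): c unchanged
  event 10 (t=47: DEC a by 4): c unchanged
Final: c = 5

Answer: 5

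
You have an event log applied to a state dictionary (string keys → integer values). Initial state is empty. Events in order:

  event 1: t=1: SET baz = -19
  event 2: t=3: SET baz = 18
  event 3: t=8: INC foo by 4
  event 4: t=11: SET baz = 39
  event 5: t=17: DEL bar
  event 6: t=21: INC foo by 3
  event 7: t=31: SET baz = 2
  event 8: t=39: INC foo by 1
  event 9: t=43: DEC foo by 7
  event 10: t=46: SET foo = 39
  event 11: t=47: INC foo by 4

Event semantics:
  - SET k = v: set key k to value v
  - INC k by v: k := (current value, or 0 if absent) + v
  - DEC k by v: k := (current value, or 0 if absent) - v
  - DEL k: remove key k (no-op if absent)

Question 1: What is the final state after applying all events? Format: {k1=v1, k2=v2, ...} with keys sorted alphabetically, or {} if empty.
Answer: {baz=2, foo=43}

Derivation:
  after event 1 (t=1: SET baz = -19): {baz=-19}
  after event 2 (t=3: SET baz = 18): {baz=18}
  after event 3 (t=8: INC foo by 4): {baz=18, foo=4}
  after event 4 (t=11: SET baz = 39): {baz=39, foo=4}
  after event 5 (t=17: DEL bar): {baz=39, foo=4}
  after event 6 (t=21: INC foo by 3): {baz=39, foo=7}
  after event 7 (t=31: SET baz = 2): {baz=2, foo=7}
  after event 8 (t=39: INC foo by 1): {baz=2, foo=8}
  after event 9 (t=43: DEC foo by 7): {baz=2, foo=1}
  after event 10 (t=46: SET foo = 39): {baz=2, foo=39}
  after event 11 (t=47: INC foo by 4): {baz=2, foo=43}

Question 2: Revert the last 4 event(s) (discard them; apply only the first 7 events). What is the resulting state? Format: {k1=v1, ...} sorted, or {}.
Keep first 7 events (discard last 4):
  after event 1 (t=1: SET baz = -19): {baz=-19}
  after event 2 (t=3: SET baz = 18): {baz=18}
  after event 3 (t=8: INC foo by 4): {baz=18, foo=4}
  after event 4 (t=11: SET baz = 39): {baz=39, foo=4}
  after event 5 (t=17: DEL bar): {baz=39, foo=4}
  after event 6 (t=21: INC foo by 3): {baz=39, foo=7}
  after event 7 (t=31: SET baz = 2): {baz=2, foo=7}

Answer: {baz=2, foo=7}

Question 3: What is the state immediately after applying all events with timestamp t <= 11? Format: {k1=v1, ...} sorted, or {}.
Answer: {baz=39, foo=4}

Derivation:
Apply events with t <= 11 (4 events):
  after event 1 (t=1: SET baz = -19): {baz=-19}
  after event 2 (t=3: SET baz = 18): {baz=18}
  after event 3 (t=8: INC foo by 4): {baz=18, foo=4}
  after event 4 (t=11: SET baz = 39): {baz=39, foo=4}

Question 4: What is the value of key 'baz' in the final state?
Track key 'baz' through all 11 events:
  event 1 (t=1: SET baz = -19): baz (absent) -> -19
  event 2 (t=3: SET baz = 18): baz -19 -> 18
  event 3 (t=8: INC foo by 4): baz unchanged
  event 4 (t=11: SET baz = 39): baz 18 -> 39
  event 5 (t=17: DEL bar): baz unchanged
  event 6 (t=21: INC foo by 3): baz unchanged
  event 7 (t=31: SET baz = 2): baz 39 -> 2
  event 8 (t=39: INC foo by 1): baz unchanged
  event 9 (t=43: DEC foo by 7): baz unchanged
  event 10 (t=46: SET foo = 39): baz unchanged
  event 11 (t=47: INC foo by 4): baz unchanged
Final: baz = 2

Answer: 2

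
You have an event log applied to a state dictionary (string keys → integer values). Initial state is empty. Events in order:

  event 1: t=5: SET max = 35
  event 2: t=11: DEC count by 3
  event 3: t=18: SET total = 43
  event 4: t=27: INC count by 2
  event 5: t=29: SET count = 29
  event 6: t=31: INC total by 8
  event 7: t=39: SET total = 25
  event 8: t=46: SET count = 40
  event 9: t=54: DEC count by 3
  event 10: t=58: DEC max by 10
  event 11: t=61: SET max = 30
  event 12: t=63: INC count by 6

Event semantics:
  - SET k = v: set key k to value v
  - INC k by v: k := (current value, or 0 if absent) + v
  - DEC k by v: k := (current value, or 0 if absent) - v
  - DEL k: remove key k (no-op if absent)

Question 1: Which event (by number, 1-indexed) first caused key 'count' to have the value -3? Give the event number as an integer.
Looking for first event where count becomes -3:
  event 2: count (absent) -> -3  <-- first match

Answer: 2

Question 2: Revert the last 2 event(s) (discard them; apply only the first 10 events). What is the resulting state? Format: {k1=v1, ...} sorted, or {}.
Keep first 10 events (discard last 2):
  after event 1 (t=5: SET max = 35): {max=35}
  after event 2 (t=11: DEC count by 3): {count=-3, max=35}
  after event 3 (t=18: SET total = 43): {count=-3, max=35, total=43}
  after event 4 (t=27: INC count by 2): {count=-1, max=35, total=43}
  after event 5 (t=29: SET count = 29): {count=29, max=35, total=43}
  after event 6 (t=31: INC total by 8): {count=29, max=35, total=51}
  after event 7 (t=39: SET total = 25): {count=29, max=35, total=25}
  after event 8 (t=46: SET count = 40): {count=40, max=35, total=25}
  after event 9 (t=54: DEC count by 3): {count=37, max=35, total=25}
  after event 10 (t=58: DEC max by 10): {count=37, max=25, total=25}

Answer: {count=37, max=25, total=25}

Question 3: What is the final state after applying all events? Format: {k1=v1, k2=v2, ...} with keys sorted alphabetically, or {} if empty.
  after event 1 (t=5: SET max = 35): {max=35}
  after event 2 (t=11: DEC count by 3): {count=-3, max=35}
  after event 3 (t=18: SET total = 43): {count=-3, max=35, total=43}
  after event 4 (t=27: INC count by 2): {count=-1, max=35, total=43}
  after event 5 (t=29: SET count = 29): {count=29, max=35, total=43}
  after event 6 (t=31: INC total by 8): {count=29, max=35, total=51}
  after event 7 (t=39: SET total = 25): {count=29, max=35, total=25}
  after event 8 (t=46: SET count = 40): {count=40, max=35, total=25}
  after event 9 (t=54: DEC count by 3): {count=37, max=35, total=25}
  after event 10 (t=58: DEC max by 10): {count=37, max=25, total=25}
  after event 11 (t=61: SET max = 30): {count=37, max=30, total=25}
  after event 12 (t=63: INC count by 6): {count=43, max=30, total=25}

Answer: {count=43, max=30, total=25}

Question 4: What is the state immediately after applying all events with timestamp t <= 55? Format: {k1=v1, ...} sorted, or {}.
Answer: {count=37, max=35, total=25}

Derivation:
Apply events with t <= 55 (9 events):
  after event 1 (t=5: SET max = 35): {max=35}
  after event 2 (t=11: DEC count by 3): {count=-3, max=35}
  after event 3 (t=18: SET total = 43): {count=-3, max=35, total=43}
  after event 4 (t=27: INC count by 2): {count=-1, max=35, total=43}
  after event 5 (t=29: SET count = 29): {count=29, max=35, total=43}
  after event 6 (t=31: INC total by 8): {count=29, max=35, total=51}
  after event 7 (t=39: SET total = 25): {count=29, max=35, total=25}
  after event 8 (t=46: SET count = 40): {count=40, max=35, total=25}
  after event 9 (t=54: DEC count by 3): {count=37, max=35, total=25}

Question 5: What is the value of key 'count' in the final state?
Answer: 43

Derivation:
Track key 'count' through all 12 events:
  event 1 (t=5: SET max = 35): count unchanged
  event 2 (t=11: DEC count by 3): count (absent) -> -3
  event 3 (t=18: SET total = 43): count unchanged
  event 4 (t=27: INC count by 2): count -3 -> -1
  event 5 (t=29: SET count = 29): count -1 -> 29
  event 6 (t=31: INC total by 8): count unchanged
  event 7 (t=39: SET total = 25): count unchanged
  event 8 (t=46: SET count = 40): count 29 -> 40
  event 9 (t=54: DEC count by 3): count 40 -> 37
  event 10 (t=58: DEC max by 10): count unchanged
  event 11 (t=61: SET max = 30): count unchanged
  event 12 (t=63: INC count by 6): count 37 -> 43
Final: count = 43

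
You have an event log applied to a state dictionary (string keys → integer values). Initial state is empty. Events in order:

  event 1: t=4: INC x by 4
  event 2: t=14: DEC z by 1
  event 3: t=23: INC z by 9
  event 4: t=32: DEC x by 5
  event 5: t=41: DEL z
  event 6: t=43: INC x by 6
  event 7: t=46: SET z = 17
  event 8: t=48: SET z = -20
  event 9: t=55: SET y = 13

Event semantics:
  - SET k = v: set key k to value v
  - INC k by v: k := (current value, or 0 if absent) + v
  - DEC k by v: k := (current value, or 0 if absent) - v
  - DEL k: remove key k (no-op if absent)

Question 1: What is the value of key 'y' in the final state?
Track key 'y' through all 9 events:
  event 1 (t=4: INC x by 4): y unchanged
  event 2 (t=14: DEC z by 1): y unchanged
  event 3 (t=23: INC z by 9): y unchanged
  event 4 (t=32: DEC x by 5): y unchanged
  event 5 (t=41: DEL z): y unchanged
  event 6 (t=43: INC x by 6): y unchanged
  event 7 (t=46: SET z = 17): y unchanged
  event 8 (t=48: SET z = -20): y unchanged
  event 9 (t=55: SET y = 13): y (absent) -> 13
Final: y = 13

Answer: 13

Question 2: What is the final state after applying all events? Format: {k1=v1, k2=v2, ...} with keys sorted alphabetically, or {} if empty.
  after event 1 (t=4: INC x by 4): {x=4}
  after event 2 (t=14: DEC z by 1): {x=4, z=-1}
  after event 3 (t=23: INC z by 9): {x=4, z=8}
  after event 4 (t=32: DEC x by 5): {x=-1, z=8}
  after event 5 (t=41: DEL z): {x=-1}
  after event 6 (t=43: INC x by 6): {x=5}
  after event 7 (t=46: SET z = 17): {x=5, z=17}
  after event 8 (t=48: SET z = -20): {x=5, z=-20}
  after event 9 (t=55: SET y = 13): {x=5, y=13, z=-20}

Answer: {x=5, y=13, z=-20}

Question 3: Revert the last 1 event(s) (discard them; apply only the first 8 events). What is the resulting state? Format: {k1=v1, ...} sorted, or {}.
Answer: {x=5, z=-20}

Derivation:
Keep first 8 events (discard last 1):
  after event 1 (t=4: INC x by 4): {x=4}
  after event 2 (t=14: DEC z by 1): {x=4, z=-1}
  after event 3 (t=23: INC z by 9): {x=4, z=8}
  after event 4 (t=32: DEC x by 5): {x=-1, z=8}
  after event 5 (t=41: DEL z): {x=-1}
  after event 6 (t=43: INC x by 6): {x=5}
  after event 7 (t=46: SET z = 17): {x=5, z=17}
  after event 8 (t=48: SET z = -20): {x=5, z=-20}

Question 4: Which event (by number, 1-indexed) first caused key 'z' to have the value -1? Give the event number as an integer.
Looking for first event where z becomes -1:
  event 2: z (absent) -> -1  <-- first match

Answer: 2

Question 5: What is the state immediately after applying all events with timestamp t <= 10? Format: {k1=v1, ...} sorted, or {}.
Answer: {x=4}

Derivation:
Apply events with t <= 10 (1 events):
  after event 1 (t=4: INC x by 4): {x=4}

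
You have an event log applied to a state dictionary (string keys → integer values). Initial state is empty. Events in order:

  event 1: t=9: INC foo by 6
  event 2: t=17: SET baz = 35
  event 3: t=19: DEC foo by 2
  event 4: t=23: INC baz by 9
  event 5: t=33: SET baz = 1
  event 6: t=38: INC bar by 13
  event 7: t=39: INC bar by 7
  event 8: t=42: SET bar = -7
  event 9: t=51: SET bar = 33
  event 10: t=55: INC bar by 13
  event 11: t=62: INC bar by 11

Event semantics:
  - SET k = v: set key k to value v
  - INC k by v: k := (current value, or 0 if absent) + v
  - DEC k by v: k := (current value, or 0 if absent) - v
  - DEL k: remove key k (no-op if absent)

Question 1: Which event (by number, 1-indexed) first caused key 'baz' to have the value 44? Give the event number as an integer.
Looking for first event where baz becomes 44:
  event 2: baz = 35
  event 3: baz = 35
  event 4: baz 35 -> 44  <-- first match

Answer: 4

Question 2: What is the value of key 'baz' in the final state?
Answer: 1

Derivation:
Track key 'baz' through all 11 events:
  event 1 (t=9: INC foo by 6): baz unchanged
  event 2 (t=17: SET baz = 35): baz (absent) -> 35
  event 3 (t=19: DEC foo by 2): baz unchanged
  event 4 (t=23: INC baz by 9): baz 35 -> 44
  event 5 (t=33: SET baz = 1): baz 44 -> 1
  event 6 (t=38: INC bar by 13): baz unchanged
  event 7 (t=39: INC bar by 7): baz unchanged
  event 8 (t=42: SET bar = -7): baz unchanged
  event 9 (t=51: SET bar = 33): baz unchanged
  event 10 (t=55: INC bar by 13): baz unchanged
  event 11 (t=62: INC bar by 11): baz unchanged
Final: baz = 1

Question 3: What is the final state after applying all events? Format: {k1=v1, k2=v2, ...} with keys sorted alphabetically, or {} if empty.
  after event 1 (t=9: INC foo by 6): {foo=6}
  after event 2 (t=17: SET baz = 35): {baz=35, foo=6}
  after event 3 (t=19: DEC foo by 2): {baz=35, foo=4}
  after event 4 (t=23: INC baz by 9): {baz=44, foo=4}
  after event 5 (t=33: SET baz = 1): {baz=1, foo=4}
  after event 6 (t=38: INC bar by 13): {bar=13, baz=1, foo=4}
  after event 7 (t=39: INC bar by 7): {bar=20, baz=1, foo=4}
  after event 8 (t=42: SET bar = -7): {bar=-7, baz=1, foo=4}
  after event 9 (t=51: SET bar = 33): {bar=33, baz=1, foo=4}
  after event 10 (t=55: INC bar by 13): {bar=46, baz=1, foo=4}
  after event 11 (t=62: INC bar by 11): {bar=57, baz=1, foo=4}

Answer: {bar=57, baz=1, foo=4}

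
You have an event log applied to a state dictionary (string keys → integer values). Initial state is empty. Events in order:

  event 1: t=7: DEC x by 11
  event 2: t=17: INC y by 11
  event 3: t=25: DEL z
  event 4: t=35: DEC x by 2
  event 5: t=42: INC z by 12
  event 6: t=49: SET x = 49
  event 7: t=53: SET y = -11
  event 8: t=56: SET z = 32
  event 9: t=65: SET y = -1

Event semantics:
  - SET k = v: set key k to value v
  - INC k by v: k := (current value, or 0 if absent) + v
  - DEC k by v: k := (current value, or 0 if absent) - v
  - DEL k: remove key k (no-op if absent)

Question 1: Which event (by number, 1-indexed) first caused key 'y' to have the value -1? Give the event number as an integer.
Answer: 9

Derivation:
Looking for first event where y becomes -1:
  event 2: y = 11
  event 3: y = 11
  event 4: y = 11
  event 5: y = 11
  event 6: y = 11
  event 7: y = -11
  event 8: y = -11
  event 9: y -11 -> -1  <-- first match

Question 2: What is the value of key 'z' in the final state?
Track key 'z' through all 9 events:
  event 1 (t=7: DEC x by 11): z unchanged
  event 2 (t=17: INC y by 11): z unchanged
  event 3 (t=25: DEL z): z (absent) -> (absent)
  event 4 (t=35: DEC x by 2): z unchanged
  event 5 (t=42: INC z by 12): z (absent) -> 12
  event 6 (t=49: SET x = 49): z unchanged
  event 7 (t=53: SET y = -11): z unchanged
  event 8 (t=56: SET z = 32): z 12 -> 32
  event 9 (t=65: SET y = -1): z unchanged
Final: z = 32

Answer: 32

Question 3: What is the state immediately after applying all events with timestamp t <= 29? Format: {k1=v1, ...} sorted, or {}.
Apply events with t <= 29 (3 events):
  after event 1 (t=7: DEC x by 11): {x=-11}
  after event 2 (t=17: INC y by 11): {x=-11, y=11}
  after event 3 (t=25: DEL z): {x=-11, y=11}

Answer: {x=-11, y=11}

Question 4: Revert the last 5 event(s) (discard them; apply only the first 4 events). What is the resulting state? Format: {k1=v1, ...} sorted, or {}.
Answer: {x=-13, y=11}

Derivation:
Keep first 4 events (discard last 5):
  after event 1 (t=7: DEC x by 11): {x=-11}
  after event 2 (t=17: INC y by 11): {x=-11, y=11}
  after event 3 (t=25: DEL z): {x=-11, y=11}
  after event 4 (t=35: DEC x by 2): {x=-13, y=11}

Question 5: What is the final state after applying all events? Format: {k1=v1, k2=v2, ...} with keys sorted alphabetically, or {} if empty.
Answer: {x=49, y=-1, z=32}

Derivation:
  after event 1 (t=7: DEC x by 11): {x=-11}
  after event 2 (t=17: INC y by 11): {x=-11, y=11}
  after event 3 (t=25: DEL z): {x=-11, y=11}
  after event 4 (t=35: DEC x by 2): {x=-13, y=11}
  after event 5 (t=42: INC z by 12): {x=-13, y=11, z=12}
  after event 6 (t=49: SET x = 49): {x=49, y=11, z=12}
  after event 7 (t=53: SET y = -11): {x=49, y=-11, z=12}
  after event 8 (t=56: SET z = 32): {x=49, y=-11, z=32}
  after event 9 (t=65: SET y = -1): {x=49, y=-1, z=32}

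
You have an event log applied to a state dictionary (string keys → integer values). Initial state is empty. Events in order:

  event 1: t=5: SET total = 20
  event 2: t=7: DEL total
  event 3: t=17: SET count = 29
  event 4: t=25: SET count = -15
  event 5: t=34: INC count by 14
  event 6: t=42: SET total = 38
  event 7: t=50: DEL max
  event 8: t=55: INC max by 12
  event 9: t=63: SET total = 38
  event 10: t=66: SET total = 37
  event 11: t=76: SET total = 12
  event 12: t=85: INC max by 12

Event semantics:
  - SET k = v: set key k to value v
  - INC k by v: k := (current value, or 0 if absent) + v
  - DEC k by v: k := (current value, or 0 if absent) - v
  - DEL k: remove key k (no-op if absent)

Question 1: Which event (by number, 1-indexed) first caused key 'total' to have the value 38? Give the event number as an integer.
Looking for first event where total becomes 38:
  event 1: total = 20
  event 2: total = (absent)
  event 6: total (absent) -> 38  <-- first match

Answer: 6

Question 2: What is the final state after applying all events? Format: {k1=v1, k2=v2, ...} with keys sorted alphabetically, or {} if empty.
  after event 1 (t=5: SET total = 20): {total=20}
  after event 2 (t=7: DEL total): {}
  after event 3 (t=17: SET count = 29): {count=29}
  after event 4 (t=25: SET count = -15): {count=-15}
  after event 5 (t=34: INC count by 14): {count=-1}
  after event 6 (t=42: SET total = 38): {count=-1, total=38}
  after event 7 (t=50: DEL max): {count=-1, total=38}
  after event 8 (t=55: INC max by 12): {count=-1, max=12, total=38}
  after event 9 (t=63: SET total = 38): {count=-1, max=12, total=38}
  after event 10 (t=66: SET total = 37): {count=-1, max=12, total=37}
  after event 11 (t=76: SET total = 12): {count=-1, max=12, total=12}
  after event 12 (t=85: INC max by 12): {count=-1, max=24, total=12}

Answer: {count=-1, max=24, total=12}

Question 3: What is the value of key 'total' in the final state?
Track key 'total' through all 12 events:
  event 1 (t=5: SET total = 20): total (absent) -> 20
  event 2 (t=7: DEL total): total 20 -> (absent)
  event 3 (t=17: SET count = 29): total unchanged
  event 4 (t=25: SET count = -15): total unchanged
  event 5 (t=34: INC count by 14): total unchanged
  event 6 (t=42: SET total = 38): total (absent) -> 38
  event 7 (t=50: DEL max): total unchanged
  event 8 (t=55: INC max by 12): total unchanged
  event 9 (t=63: SET total = 38): total 38 -> 38
  event 10 (t=66: SET total = 37): total 38 -> 37
  event 11 (t=76: SET total = 12): total 37 -> 12
  event 12 (t=85: INC max by 12): total unchanged
Final: total = 12

Answer: 12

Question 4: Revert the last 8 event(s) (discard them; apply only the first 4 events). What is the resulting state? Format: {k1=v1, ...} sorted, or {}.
Answer: {count=-15}

Derivation:
Keep first 4 events (discard last 8):
  after event 1 (t=5: SET total = 20): {total=20}
  after event 2 (t=7: DEL total): {}
  after event 3 (t=17: SET count = 29): {count=29}
  after event 4 (t=25: SET count = -15): {count=-15}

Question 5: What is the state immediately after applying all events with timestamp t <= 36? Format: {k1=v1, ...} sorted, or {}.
Answer: {count=-1}

Derivation:
Apply events with t <= 36 (5 events):
  after event 1 (t=5: SET total = 20): {total=20}
  after event 2 (t=7: DEL total): {}
  after event 3 (t=17: SET count = 29): {count=29}
  after event 4 (t=25: SET count = -15): {count=-15}
  after event 5 (t=34: INC count by 14): {count=-1}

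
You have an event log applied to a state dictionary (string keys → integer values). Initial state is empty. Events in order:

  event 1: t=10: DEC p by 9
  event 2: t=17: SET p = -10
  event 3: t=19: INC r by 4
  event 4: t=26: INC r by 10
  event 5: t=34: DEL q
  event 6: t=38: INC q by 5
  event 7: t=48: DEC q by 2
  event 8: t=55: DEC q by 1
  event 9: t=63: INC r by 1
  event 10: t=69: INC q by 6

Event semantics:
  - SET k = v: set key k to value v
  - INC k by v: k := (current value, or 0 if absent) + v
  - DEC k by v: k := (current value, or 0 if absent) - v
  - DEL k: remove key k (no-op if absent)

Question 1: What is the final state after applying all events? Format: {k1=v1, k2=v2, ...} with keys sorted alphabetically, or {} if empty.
Answer: {p=-10, q=8, r=15}

Derivation:
  after event 1 (t=10: DEC p by 9): {p=-9}
  after event 2 (t=17: SET p = -10): {p=-10}
  after event 3 (t=19: INC r by 4): {p=-10, r=4}
  after event 4 (t=26: INC r by 10): {p=-10, r=14}
  after event 5 (t=34: DEL q): {p=-10, r=14}
  after event 6 (t=38: INC q by 5): {p=-10, q=5, r=14}
  after event 7 (t=48: DEC q by 2): {p=-10, q=3, r=14}
  after event 8 (t=55: DEC q by 1): {p=-10, q=2, r=14}
  after event 9 (t=63: INC r by 1): {p=-10, q=2, r=15}
  after event 10 (t=69: INC q by 6): {p=-10, q=8, r=15}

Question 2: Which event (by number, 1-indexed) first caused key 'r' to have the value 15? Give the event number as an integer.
Looking for first event where r becomes 15:
  event 3: r = 4
  event 4: r = 14
  event 5: r = 14
  event 6: r = 14
  event 7: r = 14
  event 8: r = 14
  event 9: r 14 -> 15  <-- first match

Answer: 9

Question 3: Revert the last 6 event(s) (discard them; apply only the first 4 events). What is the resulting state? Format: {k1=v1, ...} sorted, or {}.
Keep first 4 events (discard last 6):
  after event 1 (t=10: DEC p by 9): {p=-9}
  after event 2 (t=17: SET p = -10): {p=-10}
  after event 3 (t=19: INC r by 4): {p=-10, r=4}
  after event 4 (t=26: INC r by 10): {p=-10, r=14}

Answer: {p=-10, r=14}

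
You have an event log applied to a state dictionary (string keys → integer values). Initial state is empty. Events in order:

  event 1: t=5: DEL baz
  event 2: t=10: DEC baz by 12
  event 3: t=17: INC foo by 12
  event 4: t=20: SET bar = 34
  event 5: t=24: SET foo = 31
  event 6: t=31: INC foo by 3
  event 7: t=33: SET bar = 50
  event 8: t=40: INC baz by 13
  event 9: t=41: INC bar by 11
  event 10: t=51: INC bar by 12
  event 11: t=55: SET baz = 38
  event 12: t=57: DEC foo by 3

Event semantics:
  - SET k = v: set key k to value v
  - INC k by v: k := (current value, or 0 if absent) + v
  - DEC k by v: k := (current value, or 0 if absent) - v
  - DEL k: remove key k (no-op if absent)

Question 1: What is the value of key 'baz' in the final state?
Answer: 38

Derivation:
Track key 'baz' through all 12 events:
  event 1 (t=5: DEL baz): baz (absent) -> (absent)
  event 2 (t=10: DEC baz by 12): baz (absent) -> -12
  event 3 (t=17: INC foo by 12): baz unchanged
  event 4 (t=20: SET bar = 34): baz unchanged
  event 5 (t=24: SET foo = 31): baz unchanged
  event 6 (t=31: INC foo by 3): baz unchanged
  event 7 (t=33: SET bar = 50): baz unchanged
  event 8 (t=40: INC baz by 13): baz -12 -> 1
  event 9 (t=41: INC bar by 11): baz unchanged
  event 10 (t=51: INC bar by 12): baz unchanged
  event 11 (t=55: SET baz = 38): baz 1 -> 38
  event 12 (t=57: DEC foo by 3): baz unchanged
Final: baz = 38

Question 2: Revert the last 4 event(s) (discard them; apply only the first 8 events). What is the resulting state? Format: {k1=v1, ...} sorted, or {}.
Answer: {bar=50, baz=1, foo=34}

Derivation:
Keep first 8 events (discard last 4):
  after event 1 (t=5: DEL baz): {}
  after event 2 (t=10: DEC baz by 12): {baz=-12}
  after event 3 (t=17: INC foo by 12): {baz=-12, foo=12}
  after event 4 (t=20: SET bar = 34): {bar=34, baz=-12, foo=12}
  after event 5 (t=24: SET foo = 31): {bar=34, baz=-12, foo=31}
  after event 6 (t=31: INC foo by 3): {bar=34, baz=-12, foo=34}
  after event 7 (t=33: SET bar = 50): {bar=50, baz=-12, foo=34}
  after event 8 (t=40: INC baz by 13): {bar=50, baz=1, foo=34}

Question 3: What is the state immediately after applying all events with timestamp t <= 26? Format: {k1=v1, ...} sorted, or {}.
Apply events with t <= 26 (5 events):
  after event 1 (t=5: DEL baz): {}
  after event 2 (t=10: DEC baz by 12): {baz=-12}
  after event 3 (t=17: INC foo by 12): {baz=-12, foo=12}
  after event 4 (t=20: SET bar = 34): {bar=34, baz=-12, foo=12}
  after event 5 (t=24: SET foo = 31): {bar=34, baz=-12, foo=31}

Answer: {bar=34, baz=-12, foo=31}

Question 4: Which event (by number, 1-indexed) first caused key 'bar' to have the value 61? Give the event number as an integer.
Answer: 9

Derivation:
Looking for first event where bar becomes 61:
  event 4: bar = 34
  event 5: bar = 34
  event 6: bar = 34
  event 7: bar = 50
  event 8: bar = 50
  event 9: bar 50 -> 61  <-- first match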